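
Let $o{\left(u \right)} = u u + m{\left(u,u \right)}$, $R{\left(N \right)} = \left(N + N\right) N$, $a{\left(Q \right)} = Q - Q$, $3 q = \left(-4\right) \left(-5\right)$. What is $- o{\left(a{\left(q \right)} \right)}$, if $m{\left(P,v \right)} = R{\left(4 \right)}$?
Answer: $-32$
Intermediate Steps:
$q = \frac{20}{3}$ ($q = \frac{\left(-4\right) \left(-5\right)}{3} = \frac{1}{3} \cdot 20 = \frac{20}{3} \approx 6.6667$)
$a{\left(Q \right)} = 0$
$R{\left(N \right)} = 2 N^{2}$ ($R{\left(N \right)} = 2 N N = 2 N^{2}$)
$m{\left(P,v \right)} = 32$ ($m{\left(P,v \right)} = 2 \cdot 4^{2} = 2 \cdot 16 = 32$)
$o{\left(u \right)} = 32 + u^{2}$ ($o{\left(u \right)} = u u + 32 = u^{2} + 32 = 32 + u^{2}$)
$- o{\left(a{\left(q \right)} \right)} = - (32 + 0^{2}) = - (32 + 0) = \left(-1\right) 32 = -32$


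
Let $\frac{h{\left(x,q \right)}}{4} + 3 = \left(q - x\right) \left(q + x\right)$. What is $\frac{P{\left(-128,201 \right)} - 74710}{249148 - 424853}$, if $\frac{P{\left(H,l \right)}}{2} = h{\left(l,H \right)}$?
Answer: $\frac{53374}{35141} \approx 1.5189$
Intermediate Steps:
$h{\left(x,q \right)} = -12 + 4 \left(q + x\right) \left(q - x\right)$ ($h{\left(x,q \right)} = -12 + 4 \left(q - x\right) \left(q + x\right) = -12 + 4 \left(q + x\right) \left(q - x\right)$)
$P{\left(H,l \right)} = -24 - 8 l^{2} + 8 H^{2}$ ($P{\left(H,l \right)} = 2 \left(-12 - 4 l^{2} + 4 H^{2}\right) = -24 - 8 l^{2} + 8 H^{2}$)
$\frac{P{\left(-128,201 \right)} - 74710}{249148 - 424853} = \frac{\left(-24 - 8 \cdot 201^{2} + 8 \left(-128\right)^{2}\right) - 74710}{249148 - 424853} = \frac{\left(-24 - 323208 + 8 \cdot 16384\right) - 74710}{-175705} = \left(\left(-24 - 323208 + 131072\right) - 74710\right) \left(- \frac{1}{175705}\right) = \left(-192160 - 74710\right) \left(- \frac{1}{175705}\right) = \left(-266870\right) \left(- \frac{1}{175705}\right) = \frac{53374}{35141}$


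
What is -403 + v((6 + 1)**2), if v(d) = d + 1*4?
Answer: -350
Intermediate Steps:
v(d) = 4 + d (v(d) = d + 4 = 4 + d)
-403 + v((6 + 1)**2) = -403 + (4 + (6 + 1)**2) = -403 + (4 + 7**2) = -403 + (4 + 49) = -403 + 53 = -350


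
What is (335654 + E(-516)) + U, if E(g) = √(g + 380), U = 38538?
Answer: 374192 + 2*I*√34 ≈ 3.7419e+5 + 11.662*I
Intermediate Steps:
E(g) = √(380 + g)
(335654 + E(-516)) + U = (335654 + √(380 - 516)) + 38538 = (335654 + √(-136)) + 38538 = (335654 + 2*I*√34) + 38538 = 374192 + 2*I*√34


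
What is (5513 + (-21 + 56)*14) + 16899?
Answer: 22902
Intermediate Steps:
(5513 + (-21 + 56)*14) + 16899 = (5513 + 35*14) + 16899 = (5513 + 490) + 16899 = 6003 + 16899 = 22902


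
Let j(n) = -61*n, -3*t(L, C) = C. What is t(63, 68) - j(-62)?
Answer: -11414/3 ≈ -3804.7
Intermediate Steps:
t(L, C) = -C/3
t(63, 68) - j(-62) = -⅓*68 - (-61)*(-62) = -68/3 - 1*3782 = -68/3 - 3782 = -11414/3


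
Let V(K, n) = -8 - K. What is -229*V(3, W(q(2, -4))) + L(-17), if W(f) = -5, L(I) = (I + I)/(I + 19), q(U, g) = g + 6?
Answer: 2502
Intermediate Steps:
q(U, g) = 6 + g
L(I) = 2*I/(19 + I) (L(I) = (2*I)/(19 + I) = 2*I/(19 + I))
-229*V(3, W(q(2, -4))) + L(-17) = -229*(-8 - 1*3) + 2*(-17)/(19 - 17) = -229*(-8 - 3) + 2*(-17)/2 = -229*(-11) + 2*(-17)*(1/2) = 2519 - 17 = 2502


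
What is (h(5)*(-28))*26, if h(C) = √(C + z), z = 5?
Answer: -728*√10 ≈ -2302.1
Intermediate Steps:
h(C) = √(5 + C) (h(C) = √(C + 5) = √(5 + C))
(h(5)*(-28))*26 = (√(5 + 5)*(-28))*26 = (√10*(-28))*26 = -28*√10*26 = -728*√10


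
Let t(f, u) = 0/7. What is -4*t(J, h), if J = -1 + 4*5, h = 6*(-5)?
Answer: 0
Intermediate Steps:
h = -30
J = 19 (J = -1 + 20 = 19)
t(f, u) = 0 (t(f, u) = 0*(⅐) = 0)
-4*t(J, h) = -4*0 = 0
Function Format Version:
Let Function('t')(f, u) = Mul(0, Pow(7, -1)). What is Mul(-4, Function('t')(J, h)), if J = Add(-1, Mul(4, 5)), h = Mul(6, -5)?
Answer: 0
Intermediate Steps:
h = -30
J = 19 (J = Add(-1, 20) = 19)
Function('t')(f, u) = 0 (Function('t')(f, u) = Mul(0, Rational(1, 7)) = 0)
Mul(-4, Function('t')(J, h)) = Mul(-4, 0) = 0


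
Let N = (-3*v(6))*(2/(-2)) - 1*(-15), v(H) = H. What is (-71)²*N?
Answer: 166353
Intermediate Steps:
N = 33 (N = (-3*6)*(2/(-2)) - 1*(-15) = -36*(-1)/2 + 15 = -18*(-1) + 15 = 18 + 15 = 33)
(-71)²*N = (-71)²*33 = 5041*33 = 166353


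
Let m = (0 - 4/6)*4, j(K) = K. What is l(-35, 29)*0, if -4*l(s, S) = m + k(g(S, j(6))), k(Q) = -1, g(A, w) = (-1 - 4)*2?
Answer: 0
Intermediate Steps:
g(A, w) = -10 (g(A, w) = -5*2 = -10)
m = -8/3 (m = (0 - 4*⅙)*4 = (0 - ⅔)*4 = -⅔*4 = -8/3 ≈ -2.6667)
l(s, S) = 11/12 (l(s, S) = -(-8/3 - 1)/4 = -¼*(-11/3) = 11/12)
l(-35, 29)*0 = (11/12)*0 = 0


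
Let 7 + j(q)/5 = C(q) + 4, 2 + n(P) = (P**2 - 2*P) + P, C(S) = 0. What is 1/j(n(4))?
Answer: -1/15 ≈ -0.066667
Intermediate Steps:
n(P) = -2 + P**2 - P (n(P) = -2 + ((P**2 - 2*P) + P) = -2 + (P**2 - P) = -2 + P**2 - P)
j(q) = -15 (j(q) = -35 + 5*(0 + 4) = -35 + 5*4 = -35 + 20 = -15)
1/j(n(4)) = 1/(-15) = -1/15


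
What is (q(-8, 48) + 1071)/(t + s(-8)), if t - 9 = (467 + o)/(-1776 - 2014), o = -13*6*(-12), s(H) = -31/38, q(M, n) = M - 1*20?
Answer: 5364745/40192 ≈ 133.48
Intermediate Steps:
q(M, n) = -20 + M (q(M, n) = M - 20 = -20 + M)
s(H) = -31/38 (s(H) = -31*1/38 = -31/38)
o = 936 (o = -78*(-12) = 936)
t = 32707/3790 (t = 9 + (467 + 936)/(-1776 - 2014) = 9 + 1403/(-3790) = 9 + 1403*(-1/3790) = 9 - 1403/3790 = 32707/3790 ≈ 8.6298)
(q(-8, 48) + 1071)/(t + s(-8)) = ((-20 - 8) + 1071)/(32707/3790 - 31/38) = (-28 + 1071)/(281344/36005) = 1043*(36005/281344) = 5364745/40192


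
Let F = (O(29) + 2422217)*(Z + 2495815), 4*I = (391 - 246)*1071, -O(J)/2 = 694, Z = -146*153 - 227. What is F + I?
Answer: 23949261452295/4 ≈ 5.9873e+12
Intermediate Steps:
Z = -22565 (Z = -22338 - 227 = -22565)
O(J) = -1388 (O(J) = -2*694 = -1388)
I = 155295/4 (I = ((391 - 246)*1071)/4 = (145*1071)/4 = (¼)*155295 = 155295/4 ≈ 38824.)
F = 5987315324250 (F = (-1388 + 2422217)*(-22565 + 2495815) = 2420829*2473250 = 5987315324250)
F + I = 5987315324250 + 155295/4 = 23949261452295/4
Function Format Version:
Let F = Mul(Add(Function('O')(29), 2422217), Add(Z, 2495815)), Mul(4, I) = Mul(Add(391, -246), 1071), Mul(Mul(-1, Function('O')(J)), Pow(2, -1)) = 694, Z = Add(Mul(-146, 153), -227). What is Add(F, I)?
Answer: Rational(23949261452295, 4) ≈ 5.9873e+12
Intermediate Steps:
Z = -22565 (Z = Add(-22338, -227) = -22565)
Function('O')(J) = -1388 (Function('O')(J) = Mul(-2, 694) = -1388)
I = Rational(155295, 4) (I = Mul(Rational(1, 4), Mul(Add(391, -246), 1071)) = Mul(Rational(1, 4), Mul(145, 1071)) = Mul(Rational(1, 4), 155295) = Rational(155295, 4) ≈ 38824.)
F = 5987315324250 (F = Mul(Add(-1388, 2422217), Add(-22565, 2495815)) = Mul(2420829, 2473250) = 5987315324250)
Add(F, I) = Add(5987315324250, Rational(155295, 4)) = Rational(23949261452295, 4)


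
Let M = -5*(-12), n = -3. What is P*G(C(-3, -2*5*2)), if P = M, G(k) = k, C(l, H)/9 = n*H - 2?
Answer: 31320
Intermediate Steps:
M = 60
C(l, H) = -18 - 27*H (C(l, H) = 9*(-3*H - 2) = 9*(-2 - 3*H) = -18 - 27*H)
P = 60
P*G(C(-3, -2*5*2)) = 60*(-18 - 27*(-2*5)*2) = 60*(-18 - (-270)*2) = 60*(-18 - 27*(-20)) = 60*(-18 + 540) = 60*522 = 31320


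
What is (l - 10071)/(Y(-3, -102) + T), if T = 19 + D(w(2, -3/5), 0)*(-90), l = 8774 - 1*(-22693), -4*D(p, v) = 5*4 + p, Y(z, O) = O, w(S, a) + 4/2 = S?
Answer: 21396/367 ≈ 58.300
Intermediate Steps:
w(S, a) = -2 + S
D(p, v) = -5 - p/4 (D(p, v) = -(5*4 + p)/4 = -(20 + p)/4 = -5 - p/4)
l = 31467 (l = 8774 + 22693 = 31467)
T = 469 (T = 19 + (-5 - (-2 + 2)/4)*(-90) = 19 + (-5 - 1/4*0)*(-90) = 19 + (-5 + 0)*(-90) = 19 - 5*(-90) = 19 + 450 = 469)
(l - 10071)/(Y(-3, -102) + T) = (31467 - 10071)/(-102 + 469) = 21396/367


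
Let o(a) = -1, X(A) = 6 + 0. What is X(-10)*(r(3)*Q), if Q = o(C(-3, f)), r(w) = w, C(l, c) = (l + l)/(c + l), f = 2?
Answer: -18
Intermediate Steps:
C(l, c) = 2*l/(c + l) (C(l, c) = (2*l)/(c + l) = 2*l/(c + l))
X(A) = 6
Q = -1
X(-10)*(r(3)*Q) = 6*(3*(-1)) = 6*(-3) = -18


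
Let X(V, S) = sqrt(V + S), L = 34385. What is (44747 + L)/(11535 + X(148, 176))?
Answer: 79132/11553 ≈ 6.8495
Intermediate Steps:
X(V, S) = sqrt(S + V)
(44747 + L)/(11535 + X(148, 176)) = (44747 + 34385)/(11535 + sqrt(176 + 148)) = 79132/(11535 + sqrt(324)) = 79132/(11535 + 18) = 79132/11553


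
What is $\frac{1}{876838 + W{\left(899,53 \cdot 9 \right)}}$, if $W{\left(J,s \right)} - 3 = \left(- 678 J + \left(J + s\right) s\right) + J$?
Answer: $\frac{1}{924570} \approx 1.0816 \cdot 10^{-6}$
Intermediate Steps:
$W{\left(J,s \right)} = 3 - 677 J + s \left(J + s\right)$ ($W{\left(J,s \right)} = 3 - \left(677 J - \left(J + s\right) s\right) = 3 - \left(677 J - s \left(J + s\right)\right) = 3 - 677 J + s \left(J + s\right)$)
$\frac{1}{876838 + W{\left(899,53 \cdot 9 \right)}} = \frac{1}{876838 + \left(3 + \left(53 \cdot 9\right)^{2} - 608623 + 899 \cdot 53 \cdot 9\right)} = \frac{1}{876838 + \left(3 + 477^{2} - 608623 + 899 \cdot 477\right)} = \frac{1}{876838 + \left(3 + 227529 - 608623 + 428823\right)} = \frac{1}{876838 + 47732} = \frac{1}{924570}$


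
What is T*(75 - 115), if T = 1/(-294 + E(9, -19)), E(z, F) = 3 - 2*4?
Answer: 40/299 ≈ 0.13378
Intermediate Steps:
E(z, F) = -5 (E(z, F) = 3 - 8 = -5)
T = -1/299 (T = 1/(-294 - 5) = 1/(-299) = -1/299 ≈ -0.0033445)
T*(75 - 115) = -(75 - 115)/299 = -1/299*(-40) = 40/299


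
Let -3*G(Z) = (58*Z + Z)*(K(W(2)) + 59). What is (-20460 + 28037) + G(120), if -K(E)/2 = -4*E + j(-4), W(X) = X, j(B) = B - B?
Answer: -169423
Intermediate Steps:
j(B) = 0
K(E) = 8*E (K(E) = -2*(-4*E + 0) = -(-8)*E = 8*E)
G(Z) = -1475*Z (G(Z) = -(58*Z + Z)*(8*2 + 59)/3 = -59*Z*(16 + 59)/3 = -59*Z*75/3 = -1475*Z)
(-20460 + 28037) + G(120) = (-20460 + 28037) - 1475*120 = 7577 - 177000 = -169423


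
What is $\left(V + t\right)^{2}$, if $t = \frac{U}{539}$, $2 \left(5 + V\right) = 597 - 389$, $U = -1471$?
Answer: $\frac{2692572100}{290521} \approx 9268.1$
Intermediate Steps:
$V = 99$ ($V = -5 + \frac{597 - 389}{2} = -5 + \frac{1}{2} \cdot 208 = -5 + 104 = 99$)
$t = - \frac{1471}{539} \approx -2.7291$
$\left(V + t\right)^{2} = \left(99 - \frac{1471}{539}\right)^{2} = \left(\frac{51890}{539}\right)^{2} = \frac{2692572100}{290521}$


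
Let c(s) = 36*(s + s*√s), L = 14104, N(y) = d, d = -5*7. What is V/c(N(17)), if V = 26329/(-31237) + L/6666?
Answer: -18932681/674651728080 + 18932681*I*√35/674651728080 ≈ -2.8063e-5 + 0.00016602*I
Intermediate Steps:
d = -35
N(y) = -35
c(s) = 36*s + 36*s^(3/2) (c(s) = 36*(s + s^(3/2)) = 36*s + 36*s^(3/2))
V = 132528767/104112921 (V = 26329/(-31237) + 14104/6666 = 26329*(-1/31237) + 14104*(1/6666) = -26329/31237 + 7052/3333 = 132528767/104112921 ≈ 1.2729)
V/c(N(17)) = 132528767/(104112921*(36*(-35) + 36*(-35)^(3/2))) = 132528767/(104112921*(-1260 + 36*(-35*I*√35))) = 132528767/(104112921*(-1260 - 1260*I*√35))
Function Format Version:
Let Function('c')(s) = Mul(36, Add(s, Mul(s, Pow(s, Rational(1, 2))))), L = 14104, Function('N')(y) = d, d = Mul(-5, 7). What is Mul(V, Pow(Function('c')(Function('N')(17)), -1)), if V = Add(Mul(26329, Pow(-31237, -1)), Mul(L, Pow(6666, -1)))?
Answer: Add(Rational(-18932681, 674651728080), Mul(Rational(18932681, 674651728080), I, Pow(35, Rational(1, 2)))) ≈ Add(-2.8063e-5, Mul(0.00016602, I))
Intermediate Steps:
d = -35
Function('N')(y) = -35
Function('c')(s) = Add(Mul(36, s), Mul(36, Pow(s, Rational(3, 2)))) (Function('c')(s) = Mul(36, Add(s, Pow(s, Rational(3, 2)))) = Add(Mul(36, s), Mul(36, Pow(s, Rational(3, 2)))))
V = Rational(132528767, 104112921) (V = Add(Mul(26329, Pow(-31237, -1)), Mul(14104, Pow(6666, -1))) = Add(Mul(26329, Rational(-1, 31237)), Mul(14104, Rational(1, 6666))) = Add(Rational(-26329, 31237), Rational(7052, 3333)) = Rational(132528767, 104112921) ≈ 1.2729)
Mul(V, Pow(Function('c')(Function('N')(17)), -1)) = Mul(Rational(132528767, 104112921), Pow(Add(Mul(36, -35), Mul(36, Pow(-35, Rational(3, 2)))), -1)) = Mul(Rational(132528767, 104112921), Pow(Add(-1260, Mul(36, Mul(-35, I, Pow(35, Rational(1, 2))))), -1)) = Mul(Rational(132528767, 104112921), Pow(Add(-1260, Mul(-1260, I, Pow(35, Rational(1, 2)))), -1))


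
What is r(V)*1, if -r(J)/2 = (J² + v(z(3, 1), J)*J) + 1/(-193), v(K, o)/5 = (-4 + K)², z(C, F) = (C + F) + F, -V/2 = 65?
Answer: -6272498/193 ≈ -32500.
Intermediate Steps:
V = -130 (V = -2*65 = -130)
z(C, F) = C + 2*F
v(K, o) = 5*(-4 + K)²
r(J) = 2/193 - 10*J - 2*J² (r(J) = -2*((J² + (5*(-4 + (3 + 2*1))²)*J) + 1/(-193)) = -2*((J² + (5*(-4 + (3 + 2))²)*J) - 1/193) = -2*((J² + (5*(-4 + 5)²)*J) - 1/193) = -2*((J² + (5*1²)*J) - 1/193) = -2*((J² + (5*1)*J) - 1/193) = -2*((J² + 5*J) - 1/193) = -2*(-1/193 + J² + 5*J) = 2/193 - 10*J - 2*J²)
r(V)*1 = (2/193 - 10*(-130) - 2*(-130)²)*1 = (2/193 + 1300 - 2*16900)*1 = (2/193 + 1300 - 33800)*1 = -6272498/193*1 = -6272498/193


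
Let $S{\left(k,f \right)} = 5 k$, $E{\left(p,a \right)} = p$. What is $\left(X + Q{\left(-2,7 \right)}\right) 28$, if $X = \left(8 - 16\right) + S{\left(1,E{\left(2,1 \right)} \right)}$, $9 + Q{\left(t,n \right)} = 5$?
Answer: $-196$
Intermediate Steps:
$Q{\left(t,n \right)} = -4$ ($Q{\left(t,n \right)} = -9 + 5 = -4$)
$X = -3$ ($X = \left(8 - 16\right) + 5 \cdot 1 = -8 + 5 = -3$)
$\left(X + Q{\left(-2,7 \right)}\right) 28 = \left(-3 - 4\right) 28 = \left(-7\right) 28 = -196$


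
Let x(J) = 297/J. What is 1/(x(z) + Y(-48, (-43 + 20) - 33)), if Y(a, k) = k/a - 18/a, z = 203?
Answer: 4872/14639 ≈ 0.33281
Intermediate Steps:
Y(a, k) = -18/a + k/a
1/(x(z) + Y(-48, (-43 + 20) - 33)) = 1/(297/203 + (-18 + ((-43 + 20) - 33))/(-48)) = 1/(297*(1/203) - (-18 + (-23 - 33))/48) = 1/(297/203 - (-18 - 56)/48) = 1/(297/203 - 1/48*(-74)) = 1/(297/203 + 37/24) = 1/(14639/4872) = 4872/14639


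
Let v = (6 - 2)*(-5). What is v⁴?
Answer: 160000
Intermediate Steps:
v = -20 (v = 4*(-5) = -20)
v⁴ = (-20)⁴ = 160000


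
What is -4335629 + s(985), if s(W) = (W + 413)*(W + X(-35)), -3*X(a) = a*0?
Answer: -2958599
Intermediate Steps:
X(a) = 0 (X(a) = -a*0/3 = -⅓*0 = 0)
s(W) = W*(413 + W) (s(W) = (W + 413)*(W + 0) = (413 + W)*W = W*(413 + W))
-4335629 + s(985) = -4335629 + 985*(413 + 985) = -4335629 + 985*1398 = -4335629 + 1377030 = -2958599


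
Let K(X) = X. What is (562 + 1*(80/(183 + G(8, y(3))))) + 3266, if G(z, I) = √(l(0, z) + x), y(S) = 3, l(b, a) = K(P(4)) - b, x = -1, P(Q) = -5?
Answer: 8548900/2233 - 16*I*√6/6699 ≈ 3828.4 - 0.0058504*I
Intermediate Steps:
l(b, a) = -5 - b
G(z, I) = I*√6 (G(z, I) = √((-5 - 1*0) - 1) = √((-5 + 0) - 1) = √(-5 - 1) = √(-6) = I*√6)
(562 + 1*(80/(183 + G(8, y(3))))) + 3266 = (562 + 1*(80/(183 + I*√6))) + 3266 = (562 + 80/(183 + I*√6)) + 3266 = 3828 + 80/(183 + I*√6)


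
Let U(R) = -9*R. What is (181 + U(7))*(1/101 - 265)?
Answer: -3158152/101 ≈ -31269.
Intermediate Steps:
(181 + U(7))*(1/101 - 265) = (181 - 9*7)*(1/101 - 265) = (181 - 63)*(1/101 - 265) = 118*(-26764/101) = -3158152/101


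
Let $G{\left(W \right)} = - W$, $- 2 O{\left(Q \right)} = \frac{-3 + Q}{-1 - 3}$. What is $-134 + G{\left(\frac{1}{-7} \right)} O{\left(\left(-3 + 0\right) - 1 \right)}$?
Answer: $- \frac{1073}{8} \approx -134.13$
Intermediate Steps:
$O{\left(Q \right)} = - \frac{3}{8} + \frac{Q}{8}$ ($O{\left(Q \right)} = - \frac{\left(-3 + Q\right) \frac{1}{-1 - 3}}{2} = - \frac{\left(-3 + Q\right) \frac{1}{-4}}{2} = - \frac{\left(-3 + Q\right) \left(- \frac{1}{4}\right)}{2} = - \frac{\frac{3}{4} - \frac{Q}{4}}{2} = - \frac{3}{8} + \frac{Q}{8}$)
$-134 + G{\left(\frac{1}{-7} \right)} O{\left(\left(-3 + 0\right) - 1 \right)} = -134 + - \frac{1}{-7} \left(- \frac{3}{8} + \frac{\left(-3 + 0\right) - 1}{8}\right) = -134 + \left(-1\right) \left(- \frac{1}{7}\right) \left(- \frac{3}{8} + \frac{-3 - 1}{8}\right) = -134 + \frac{- \frac{3}{8} + \frac{1}{8} \left(-4\right)}{7} = -134 + \frac{- \frac{3}{8} - \frac{1}{2}}{7} = -134 + \frac{1}{7} \left(- \frac{7}{8}\right) = -134 - \frac{1}{8} = - \frac{1073}{8}$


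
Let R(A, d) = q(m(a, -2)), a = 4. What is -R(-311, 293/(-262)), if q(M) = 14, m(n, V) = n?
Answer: -14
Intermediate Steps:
R(A, d) = 14
-R(-311, 293/(-262)) = -1*14 = -14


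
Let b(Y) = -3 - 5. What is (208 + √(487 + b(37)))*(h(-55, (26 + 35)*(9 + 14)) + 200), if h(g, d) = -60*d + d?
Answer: -17176016 - 82577*√479 ≈ -1.8983e+7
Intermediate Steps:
b(Y) = -8
h(g, d) = -59*d
(208 + √(487 + b(37)))*(h(-55, (26 + 35)*(9 + 14)) + 200) = (208 + √(487 - 8))*(-59*(26 + 35)*(9 + 14) + 200) = (208 + √479)*(-3599*23 + 200) = (208 + √479)*(-59*1403 + 200) = (208 + √479)*(-82777 + 200) = (208 + √479)*(-82577) = -17176016 - 82577*√479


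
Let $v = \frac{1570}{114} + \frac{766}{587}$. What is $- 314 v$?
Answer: $- \frac{158399498}{33459} \approx -4734.1$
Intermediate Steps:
$v = \frac{504457}{33459}$ ($v = 1570 \cdot \frac{1}{114} + 766 \cdot \frac{1}{587} = \frac{785}{57} + \frac{766}{587} = \frac{504457}{33459} \approx 15.077$)
$- 314 v = \left(-314\right) \frac{504457}{33459} = - \frac{158399498}{33459}$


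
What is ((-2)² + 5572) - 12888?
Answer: -7312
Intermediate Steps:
((-2)² + 5572) - 12888 = (4 + 5572) - 12888 = 5576 - 12888 = -7312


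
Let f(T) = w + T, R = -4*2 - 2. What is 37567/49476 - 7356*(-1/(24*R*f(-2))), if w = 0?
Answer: 7957867/494760 ≈ 16.084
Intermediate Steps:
R = -10 (R = -8 - 2 = -10)
f(T) = T (f(T) = 0 + T = T)
37567/49476 - 7356*(-1/(24*R*f(-2))) = 37567/49476 - 7356/(-24*(-2)*(-10)) = 37567*(1/49476) - 7356/(48*(-10)) = 37567/49476 - 7356/(-480) = 37567/49476 - 7356*(-1/480) = 37567/49476 + 613/40 = 7957867/494760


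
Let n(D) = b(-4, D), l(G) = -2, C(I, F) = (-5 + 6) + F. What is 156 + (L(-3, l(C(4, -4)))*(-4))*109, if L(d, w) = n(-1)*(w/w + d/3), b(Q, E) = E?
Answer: 156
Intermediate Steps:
C(I, F) = 1 + F
n(D) = D
L(d, w) = -1 - d/3 (L(d, w) = -(w/w + d/3) = -(1 + d*(⅓)) = -(1 + d/3) = -1 - d/3)
156 + (L(-3, l(C(4, -4)))*(-4))*109 = 156 + ((-1 - ⅓*(-3))*(-4))*109 = 156 + ((-1 + 1)*(-4))*109 = 156 + (0*(-4))*109 = 156 + 0*109 = 156 + 0 = 156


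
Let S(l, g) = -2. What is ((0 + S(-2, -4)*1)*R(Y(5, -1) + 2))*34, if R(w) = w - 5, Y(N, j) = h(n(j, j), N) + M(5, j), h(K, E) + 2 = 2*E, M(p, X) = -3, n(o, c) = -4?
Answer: -136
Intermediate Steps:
h(K, E) = -2 + 2*E
Y(N, j) = -5 + 2*N (Y(N, j) = (-2 + 2*N) - 3 = -5 + 2*N)
R(w) = -5 + w
((0 + S(-2, -4)*1)*R(Y(5, -1) + 2))*34 = ((0 - 2*1)*(-5 + ((-5 + 2*5) + 2)))*34 = ((0 - 2)*(-5 + ((-5 + 10) + 2)))*34 = -2*(-5 + (5 + 2))*34 = -2*(-5 + 7)*34 = -2*2*34 = -4*34 = -136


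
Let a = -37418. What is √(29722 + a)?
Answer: 4*I*√481 ≈ 87.727*I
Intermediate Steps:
√(29722 + a) = √(29722 - 37418) = √(-7696) = 4*I*√481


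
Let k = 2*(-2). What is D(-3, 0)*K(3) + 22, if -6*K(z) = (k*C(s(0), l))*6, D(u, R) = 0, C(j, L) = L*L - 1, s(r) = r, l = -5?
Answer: 22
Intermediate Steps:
C(j, L) = -1 + L**2 (C(j, L) = L**2 - 1 = -1 + L**2)
k = -4
K(z) = 96 (K(z) = -(-4*(-1 + (-5)**2))*6/6 = -(-4*(-1 + 25))*6/6 = -(-4*24)*6/6 = -(-16)*6 = -1/6*(-576) = 96)
D(-3, 0)*K(3) + 22 = 0*96 + 22 = 0 + 22 = 22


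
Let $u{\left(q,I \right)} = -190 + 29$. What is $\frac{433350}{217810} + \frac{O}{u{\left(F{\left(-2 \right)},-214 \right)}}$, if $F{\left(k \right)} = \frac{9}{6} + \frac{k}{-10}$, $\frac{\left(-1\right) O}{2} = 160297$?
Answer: $\frac{303905863}{152467} \approx 1993.3$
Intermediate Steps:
$O = -320594$ ($O = \left(-2\right) 160297 = -320594$)
$F{\left(k \right)} = \frac{3}{2} - \frac{k}{10}$ ($F{\left(k \right)} = 9 \cdot \frac{1}{6} + k \left(- \frac{1}{10}\right) = \frac{3}{2} - \frac{k}{10}$)
$u{\left(q,I \right)} = -161$
$\frac{433350}{217810} + \frac{O}{u{\left(F{\left(-2 \right)},-214 \right)}} = \frac{433350}{217810} - \frac{320594}{-161} = 433350 \cdot \frac{1}{217810} - - \frac{320594}{161} = \frac{43335}{21781} + \frac{320594}{161} = \frac{303905863}{152467}$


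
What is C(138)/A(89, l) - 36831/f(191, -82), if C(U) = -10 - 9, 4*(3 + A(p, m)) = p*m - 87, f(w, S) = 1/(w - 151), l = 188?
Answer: -24504400996/16633 ≈ -1.4732e+6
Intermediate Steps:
f(w, S) = 1/(-151 + w)
A(p, m) = -99/4 + m*p/4 (A(p, m) = -3 + (p*m - 87)/4 = -3 + (m*p - 87)/4 = -3 + (-87 + m*p)/4 = -3 + (-87/4 + m*p/4) = -99/4 + m*p/4)
C(U) = -19
C(138)/A(89, l) - 36831/f(191, -82) = -19/(-99/4 + (¼)*188*89) - 36831/(1/(-151 + 191)) = -19/(-99/4 + 4183) - 36831/(1/40) = -19/16633/4 - 36831/1/40 = -19*4/16633 - 36831*40 = -76/16633 - 1473240 = -24504400996/16633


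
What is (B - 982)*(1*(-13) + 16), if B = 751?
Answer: -693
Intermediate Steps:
(B - 982)*(1*(-13) + 16) = (751 - 982)*(1*(-13) + 16) = -231*(-13 + 16) = -231*3 = -693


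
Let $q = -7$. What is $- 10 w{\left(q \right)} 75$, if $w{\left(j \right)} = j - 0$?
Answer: $5250$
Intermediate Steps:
$w{\left(j \right)} = j$ ($w{\left(j \right)} = j + 0 = j$)
$- 10 w{\left(q \right)} 75 = \left(-10\right) \left(-7\right) 75 = 70 \cdot 75 = 5250$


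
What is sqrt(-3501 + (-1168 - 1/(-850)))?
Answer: 3*I*sqrt(14992674)/170 ≈ 68.33*I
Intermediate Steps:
sqrt(-3501 + (-1168 - 1/(-850))) = sqrt(-3501 + (-1168 - 1*(-1/850))) = sqrt(-3501 + (-1168 + 1/850)) = sqrt(-3501 - 992799/850) = sqrt(-3968649/850) = 3*I*sqrt(14992674)/170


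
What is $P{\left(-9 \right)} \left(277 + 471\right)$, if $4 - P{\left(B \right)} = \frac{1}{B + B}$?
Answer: $\frac{27302}{9} \approx 3033.6$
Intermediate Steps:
$P{\left(B \right)} = 4 - \frac{1}{2 B}$ ($P{\left(B \right)} = 4 - \frac{1}{B + B} = 4 - \frac{1}{2 B}$)
$P{\left(-9 \right)} \left(277 + 471\right) = \left(4 - \frac{1}{2 \left(-9\right)}\right) \left(277 + 471\right) = \left(4 - - \frac{1}{18}\right) 748 = \left(4 + \frac{1}{18}\right) 748 = \frac{73}{18} \cdot 748 = \frac{27302}{9}$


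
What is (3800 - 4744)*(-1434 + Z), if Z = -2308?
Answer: 3532448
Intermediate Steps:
(3800 - 4744)*(-1434 + Z) = (3800 - 4744)*(-1434 - 2308) = -944*(-3742) = 3532448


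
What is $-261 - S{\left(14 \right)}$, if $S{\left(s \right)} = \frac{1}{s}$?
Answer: $- \frac{3655}{14} \approx -261.07$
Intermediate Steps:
$-261 - S{\left(14 \right)} = -261 - \frac{1}{14} = - \frac{3655}{14}$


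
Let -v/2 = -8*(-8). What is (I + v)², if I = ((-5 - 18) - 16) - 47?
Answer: 45796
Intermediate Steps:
v = -128 (v = -(-16)*(-8) = -2*64 = -128)
I = -86 (I = (-23 - 16) - 47 = -39 - 47 = -86)
(I + v)² = (-86 - 128)² = (-214)² = 45796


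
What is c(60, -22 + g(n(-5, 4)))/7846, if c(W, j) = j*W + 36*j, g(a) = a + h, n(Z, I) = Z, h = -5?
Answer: -1536/3923 ≈ -0.39154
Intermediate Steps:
g(a) = -5 + a (g(a) = a - 5 = -5 + a)
c(W, j) = 36*j + W*j (c(W, j) = W*j + 36*j = 36*j + W*j)
c(60, -22 + g(n(-5, 4)))/7846 = ((-22 + (-5 - 5))*(36 + 60))/7846 = ((-22 - 10)*96)*(1/7846) = -32*96*(1/7846) = -3072*1/7846 = -1536/3923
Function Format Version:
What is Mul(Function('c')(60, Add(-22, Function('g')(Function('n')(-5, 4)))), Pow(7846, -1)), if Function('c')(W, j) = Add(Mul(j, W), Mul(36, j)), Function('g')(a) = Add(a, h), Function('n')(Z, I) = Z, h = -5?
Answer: Rational(-1536, 3923) ≈ -0.39154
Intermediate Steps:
Function('g')(a) = Add(-5, a) (Function('g')(a) = Add(a, -5) = Add(-5, a))
Function('c')(W, j) = Add(Mul(36, j), Mul(W, j)) (Function('c')(W, j) = Add(Mul(W, j), Mul(36, j)) = Add(Mul(36, j), Mul(W, j)))
Mul(Function('c')(60, Add(-22, Function('g')(Function('n')(-5, 4)))), Pow(7846, -1)) = Mul(Mul(Add(-22, Add(-5, -5)), Add(36, 60)), Pow(7846, -1)) = Mul(Mul(Add(-22, -10), 96), Rational(1, 7846)) = Mul(Mul(-32, 96), Rational(1, 7846)) = Mul(-3072, Rational(1, 7846)) = Rational(-1536, 3923)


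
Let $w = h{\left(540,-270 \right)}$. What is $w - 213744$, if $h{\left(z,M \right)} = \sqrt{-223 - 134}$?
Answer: $-213744 + i \sqrt{357} \approx -2.1374 \cdot 10^{5} + 18.894 i$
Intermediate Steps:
$h{\left(z,M \right)} = i \sqrt{357}$ ($h{\left(z,M \right)} = \sqrt{-357} = i \sqrt{357}$)
$w = i \sqrt{357} \approx 18.894 i$
$w - 213744 = i \sqrt{357} - 213744 = -213744 + i \sqrt{357}$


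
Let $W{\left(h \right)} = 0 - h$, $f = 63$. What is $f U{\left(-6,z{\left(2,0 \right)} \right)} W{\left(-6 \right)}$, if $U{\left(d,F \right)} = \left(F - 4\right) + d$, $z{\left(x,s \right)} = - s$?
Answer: $-3780$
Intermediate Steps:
$W{\left(h \right)} = - h$
$U{\left(d,F \right)} = -4 + F + d$ ($U{\left(d,F \right)} = \left(-4 + F\right) + d = -4 + F + d$)
$f U{\left(-6,z{\left(2,0 \right)} \right)} W{\left(-6 \right)} = 63 \left(-4 - 0 - 6\right) \left(\left(-1\right) \left(-6\right)\right) = 63 \left(-4 + 0 - 6\right) 6 = 63 \left(-10\right) 6 = \left(-630\right) 6 = -3780$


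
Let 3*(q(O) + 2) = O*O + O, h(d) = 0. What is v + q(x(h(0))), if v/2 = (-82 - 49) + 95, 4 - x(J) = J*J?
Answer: -202/3 ≈ -67.333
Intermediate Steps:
x(J) = 4 - J**2 (x(J) = 4 - J*J = 4 - J**2)
q(O) = -2 + O/3 + O**2/3 (q(O) = -2 + (O*O + O)/3 = -2 + (O**2 + O)/3 = -2 + (O + O**2)/3 = -2 + (O/3 + O**2/3) = -2 + O/3 + O**2/3)
v = -72 (v = 2*((-82 - 49) + 95) = 2*(-131 + 95) = 2*(-36) = -72)
v + q(x(h(0))) = -72 + (-2 + (4 - 1*0**2)/3 + (4 - 1*0**2)**2/3) = -72 + (-2 + (4 - 1*0)/3 + (4 - 1*0)**2/3) = -72 + (-2 + (4 + 0)/3 + (4 + 0)**2/3) = -72 + (-2 + (1/3)*4 + (1/3)*4**2) = -72 + (-2 + 4/3 + (1/3)*16) = -72 + (-2 + 4/3 + 16/3) = -72 + 14/3 = -202/3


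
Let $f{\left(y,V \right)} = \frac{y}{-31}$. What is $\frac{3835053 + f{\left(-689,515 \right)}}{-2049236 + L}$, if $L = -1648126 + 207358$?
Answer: $- \frac{29721833}{27047531} \approx -1.0989$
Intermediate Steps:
$f{\left(y,V \right)} = - \frac{y}{31}$ ($f{\left(y,V \right)} = y \left(- \frac{1}{31}\right) = - \frac{y}{31}$)
$L = -1440768$
$\frac{3835053 + f{\left(-689,515 \right)}}{-2049236 + L} = \frac{3835053 - - \frac{689}{31}}{-2049236 - 1440768} = \frac{3835053 + \frac{689}{31}}{-3490004} = \frac{118887332}{31} \left(- \frac{1}{3490004}\right) = - \frac{29721833}{27047531}$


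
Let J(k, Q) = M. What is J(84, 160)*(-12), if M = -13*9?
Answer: 1404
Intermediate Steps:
M = -117
J(k, Q) = -117
J(84, 160)*(-12) = -117*(-12) = 1404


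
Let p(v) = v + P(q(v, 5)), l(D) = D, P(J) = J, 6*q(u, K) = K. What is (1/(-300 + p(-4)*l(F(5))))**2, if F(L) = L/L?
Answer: 36/3308761 ≈ 1.0880e-5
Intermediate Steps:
q(u, K) = K/6
F(L) = 1
p(v) = 5/6 + v (p(v) = v + (1/6)*5 = v + 5/6 = 5/6 + v)
(1/(-300 + p(-4)*l(F(5))))**2 = (1/(-300 + (5/6 - 4)*1))**2 = (1/(-300 - 19/6*1))**2 = (1/(-300 - 19/6))**2 = (1/(-1819/6))**2 = (-6/1819)**2 = 36/3308761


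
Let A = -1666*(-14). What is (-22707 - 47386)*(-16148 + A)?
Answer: -502987368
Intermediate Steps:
A = 23324
(-22707 - 47386)*(-16148 + A) = (-22707 - 47386)*(-16148 + 23324) = -70093*7176 = -502987368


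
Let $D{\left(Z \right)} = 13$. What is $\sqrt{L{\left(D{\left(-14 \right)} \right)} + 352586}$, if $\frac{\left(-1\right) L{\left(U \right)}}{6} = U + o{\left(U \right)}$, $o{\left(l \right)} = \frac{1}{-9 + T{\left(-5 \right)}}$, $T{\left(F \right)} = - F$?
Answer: $\frac{\sqrt{1410038}}{2} \approx 593.72$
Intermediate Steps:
$o{\left(l \right)} = - \frac{1}{4}$ ($o{\left(l \right)} = \frac{1}{-9 - -5} = \frac{1}{-9 + 5} = \frac{1}{-4} = - \frac{1}{4}$)
$L{\left(U \right)} = \frac{3}{2} - 6 U$ ($L{\left(U \right)} = - 6 \left(U - \frac{1}{4}\right) = - 6 \left(- \frac{1}{4} + U\right) = \frac{3}{2} - 6 U$)
$\sqrt{L{\left(D{\left(-14 \right)} \right)} + 352586} = \sqrt{\left(\frac{3}{2} - 78\right) + 352586} = \sqrt{- \frac{153}{2} + 352586} = \sqrt{\frac{705019}{2}} = \frac{\sqrt{1410038}}{2}$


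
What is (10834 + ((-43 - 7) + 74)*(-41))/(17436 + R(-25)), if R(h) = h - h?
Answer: 4925/8718 ≈ 0.56492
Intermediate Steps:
R(h) = 0
(10834 + ((-43 - 7) + 74)*(-41))/(17436 + R(-25)) = (10834 + ((-43 - 7) + 74)*(-41))/(17436 + 0) = (10834 + (-50 + 74)*(-41))/17436 = (10834 + 24*(-41))*(1/17436) = (10834 - 984)*(1/17436) = 9850*(1/17436) = 4925/8718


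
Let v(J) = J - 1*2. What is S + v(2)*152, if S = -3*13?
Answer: -39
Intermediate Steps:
v(J) = -2 + J (v(J) = J - 2 = -2 + J)
S = -39
S + v(2)*152 = -39 + (-2 + 2)*152 = -39 + 0*152 = -39 + 0 = -39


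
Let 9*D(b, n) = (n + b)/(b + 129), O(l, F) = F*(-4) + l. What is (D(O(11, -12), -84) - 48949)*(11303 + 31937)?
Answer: -19048998590/9 ≈ -2.1166e+9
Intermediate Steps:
O(l, F) = l - 4*F (O(l, F) = -4*F + l = l - 4*F)
D(b, n) = (b + n)/(9*(129 + b)) (D(b, n) = ((n + b)/(b + 129))/9 = ((b + n)/(129 + b))/9 = (b + n)/(9*(129 + b)))
(D(O(11, -12), -84) - 48949)*(11303 + 31937) = (((11 - 4*(-12)) - 84)/(9*(129 + (11 - 4*(-12)))) - 48949)*(11303 + 31937) = (((11 + 48) - 84)/(9*(129 + (11 + 48))) - 48949)*43240 = ((59 - 84)/(9*(129 + 59)) - 48949)*43240 = ((⅑)*(-25)/188 - 48949)*43240 = ((⅑)*(1/188)*(-25) - 48949)*43240 = (-25/1692 - 48949)*43240 = -82821733/1692*43240 = -19048998590/9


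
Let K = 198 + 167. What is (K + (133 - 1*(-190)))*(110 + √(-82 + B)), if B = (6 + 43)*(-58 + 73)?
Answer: 75680 + 688*√653 ≈ 93261.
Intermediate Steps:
B = 735 (B = 49*15 = 735)
K = 365
(K + (133 - 1*(-190)))*(110 + √(-82 + B)) = (365 + (133 - 1*(-190)))*(110 + √(-82 + 735)) = (365 + (133 + 190))*(110 + √653) = (365 + 323)*(110 + √653) = 688*(110 + √653) = 75680 + 688*√653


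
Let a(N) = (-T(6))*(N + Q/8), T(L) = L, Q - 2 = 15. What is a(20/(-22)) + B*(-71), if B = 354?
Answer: -1106217/44 ≈ -25141.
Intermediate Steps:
Q = 17 (Q = 2 + 15 = 17)
a(N) = -51/4 - 6*N (a(N) = (-1*6)*(N + 17/8) = -6*(N + 17*(1/8)) = -6*(N + 17/8) = -6*(17/8 + N) = -51/4 - 6*N)
a(20/(-22)) + B*(-71) = (-51/4 - 120/(-22)) + 354*(-71) = (-51/4 - 120*(-1)/22) - 25134 = (-51/4 - 6*(-10/11)) - 25134 = (-51/4 + 60/11) - 25134 = -321/44 - 25134 = -1106217/44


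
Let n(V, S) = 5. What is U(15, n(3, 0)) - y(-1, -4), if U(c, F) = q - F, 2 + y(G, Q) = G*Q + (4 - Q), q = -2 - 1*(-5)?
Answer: -12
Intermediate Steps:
q = 3 (q = -2 + 5 = 3)
y(G, Q) = 2 - Q + G*Q (y(G, Q) = -2 + (G*Q + (4 - Q)) = -2 + (4 - Q + G*Q) = 2 - Q + G*Q)
U(c, F) = 3 - F
U(15, n(3, 0)) - y(-1, -4) = (3 - 1*5) - (2 - 1*(-4) - 1*(-4)) = (3 - 5) - (2 + 4 + 4) = -2 - 1*10 = -2 - 10 = -12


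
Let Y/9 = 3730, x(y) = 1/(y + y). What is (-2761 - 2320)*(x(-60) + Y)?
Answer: -20468295319/120 ≈ -1.7057e+8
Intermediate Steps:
x(y) = 1/(2*y)
Y = 33570 (Y = 9*3730 = 33570)
(-2761 - 2320)*(x(-60) + Y) = (-2761 - 2320)*((½)/(-60) + 33570) = -5081*((½)*(-1/60) + 33570) = -5081*(-1/120 + 33570) = -5081*4028399/120 = -20468295319/120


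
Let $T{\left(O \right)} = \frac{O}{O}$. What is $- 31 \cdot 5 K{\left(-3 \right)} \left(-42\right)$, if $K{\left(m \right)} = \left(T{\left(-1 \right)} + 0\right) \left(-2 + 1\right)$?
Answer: $-6510$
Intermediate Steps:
$T{\left(O \right)} = 1$
$K{\left(m \right)} = -1$ ($K{\left(m \right)} = \left(1 + 0\right) \left(-2 + 1\right) = 1 \left(-1\right) = -1$)
$- 31 \cdot 5 K{\left(-3 \right)} \left(-42\right) = - 31 \cdot 5 \left(-1\right) \left(-42\right) = \left(-31\right) \left(-5\right) \left(-42\right) = 155 \left(-42\right) = -6510$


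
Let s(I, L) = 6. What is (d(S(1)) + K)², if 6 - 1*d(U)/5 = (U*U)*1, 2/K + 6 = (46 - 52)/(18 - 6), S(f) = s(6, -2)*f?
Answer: 3818116/169 ≈ 22592.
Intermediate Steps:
S(f) = 6*f
K = -4/13 (K = 2/(-6 + (46 - 52)/(18 - 6)) = 2/(-6 - 6/12) = 2/(-6 - 6*1/12) = 2/(-6 - ½) = 2/(-13/2) = 2*(-2/13) = -4/13 ≈ -0.30769)
d(U) = 30 - 5*U² (d(U) = 30 - 5*U*U = 30 - 5*U²)
(d(S(1)) + K)² = ((30 - 5*(6*1)²) - 4/13)² = ((30 - 5*6²) - 4/13)² = ((30 - 5*36) - 4/13)² = ((30 - 180) - 4/13)² = (-150 - 4/13)² = (-1954/13)² = 3818116/169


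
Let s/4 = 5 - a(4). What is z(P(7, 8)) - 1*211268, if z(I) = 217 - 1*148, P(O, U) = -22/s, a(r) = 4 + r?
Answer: -211199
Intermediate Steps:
s = -12 (s = 4*(5 - (4 + 4)) = 4*(5 - 1*8) = 4*(5 - 8) = 4*(-3) = -12)
P(O, U) = 11/6 (P(O, U) = -22/(-12) = -22*(-1/12) = 11/6)
z(I) = 69 (z(I) = 217 - 148 = 69)
z(P(7, 8)) - 1*211268 = 69 - 1*211268 = 69 - 211268 = -211199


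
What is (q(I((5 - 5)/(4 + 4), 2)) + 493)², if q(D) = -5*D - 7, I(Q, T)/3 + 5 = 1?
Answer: 298116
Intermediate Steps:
I(Q, T) = -12 (I(Q, T) = -15 + 3*1 = -15 + 3 = -12)
q(D) = -7 - 5*D
(q(I((5 - 5)/(4 + 4), 2)) + 493)² = ((-7 - 5*(-12)) + 493)² = ((-7 + 60) + 493)² = (53 + 493)² = 546² = 298116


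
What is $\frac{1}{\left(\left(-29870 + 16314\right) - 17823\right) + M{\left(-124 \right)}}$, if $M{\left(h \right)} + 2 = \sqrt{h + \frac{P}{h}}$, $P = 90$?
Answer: $- \frac{1945622}{61055571715} - \frac{i \sqrt{479446}}{61055571715} \approx -3.1866 \cdot 10^{-5} - 1.1341 \cdot 10^{-8} i$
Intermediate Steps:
$M{\left(h \right)} = -2 + \sqrt{h + \frac{90}{h}}$
$\frac{1}{\left(\left(-29870 + 16314\right) - 17823\right) + M{\left(-124 \right)}} = \frac{1}{\left(\left(-29870 + 16314\right) - 17823\right) - \left(2 - \sqrt{-124 + \frac{90}{-124}}\right)} = \frac{1}{\left(-13556 - 17823\right) - \left(2 - \sqrt{-124 + 90 \left(- \frac{1}{124}\right)}\right)} = \frac{1}{-31379 - \left(2 - \sqrt{-124 - \frac{45}{62}}\right)} = \frac{1}{-31379 - \left(2 - \sqrt{- \frac{7733}{62}}\right)} = \frac{1}{-31379 - \left(2 - \frac{i \sqrt{479446}}{62}\right)} = \frac{1}{-31381 + \frac{i \sqrt{479446}}{62}}$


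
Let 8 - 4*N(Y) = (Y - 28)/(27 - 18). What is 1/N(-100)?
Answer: 9/50 ≈ 0.18000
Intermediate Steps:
N(Y) = 25/9 - Y/36 (N(Y) = 2 - (Y - 28)/(4*(27 - 18)) = 2 - (-28 + Y)/(4*9) = 2 - (-28/9 + Y/9)/4 = 2 + (7/9 - Y/36) = 25/9 - Y/36)
1/N(-100) = 1/(25/9 - 1/36*(-100)) = 1/(25/9 + 25/9) = 1/(50/9) = 9/50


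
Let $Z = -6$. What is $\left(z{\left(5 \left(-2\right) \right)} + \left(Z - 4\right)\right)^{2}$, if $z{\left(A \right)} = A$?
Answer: $400$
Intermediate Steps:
$\left(z{\left(5 \left(-2\right) \right)} + \left(Z - 4\right)\right)^{2} = \left(5 \left(-2\right) - 10\right)^{2} = \left(-10 - 10\right)^{2} = \left(-20\right)^{2} = 400$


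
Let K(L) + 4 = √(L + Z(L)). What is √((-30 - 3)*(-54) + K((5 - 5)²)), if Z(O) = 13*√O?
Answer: √1778 ≈ 42.166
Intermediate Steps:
K(L) = -4 + √(L + 13*√L)
√((-30 - 3)*(-54) + K((5 - 5)²)) = √((-30 - 3)*(-54) + (-4 + √((5 - 5)² + 13*√((5 - 5)²)))) = √(-33*(-54) + (-4 + √(0² + 13*√(0²)))) = √(1782 + (-4 + √(0 + 13*√0))) = √(1782 + (-4 + √(0 + 13*0))) = √(1782 + (-4 + √(0 + 0))) = √(1782 + (-4 + √0)) = √(1782 + (-4 + 0)) = √(1782 - 4) = √1778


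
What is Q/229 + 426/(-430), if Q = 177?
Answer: -10722/49235 ≈ -0.21777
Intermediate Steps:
Q/229 + 426/(-430) = 177/229 + 426/(-430) = 177*(1/229) + 426*(-1/430) = 177/229 - 213/215 = -10722/49235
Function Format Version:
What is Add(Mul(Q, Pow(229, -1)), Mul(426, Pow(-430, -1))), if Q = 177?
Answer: Rational(-10722, 49235) ≈ -0.21777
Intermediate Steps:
Add(Mul(Q, Pow(229, -1)), Mul(426, Pow(-430, -1))) = Add(Mul(177, Pow(229, -1)), Mul(426, Pow(-430, -1))) = Add(Mul(177, Rational(1, 229)), Mul(426, Rational(-1, 430))) = Add(Rational(177, 229), Rational(-213, 215)) = Rational(-10722, 49235)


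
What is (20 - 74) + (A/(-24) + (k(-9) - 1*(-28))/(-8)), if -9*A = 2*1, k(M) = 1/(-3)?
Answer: -12409/216 ≈ -57.449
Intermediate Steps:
k(M) = -⅓
A = -2/9 ≈ -0.22222
(20 - 74) + (A/(-24) + (k(-9) - 1*(-28))/(-8)) = (20 - 74) + (-2/9/(-24) + (-⅓ - 1*(-28))/(-8)) = -54 + (-2/9*(-1/24) + (-⅓ + 28)*(-⅛)) = -54 + (1/108 + (83/3)*(-⅛)) = -54 + (1/108 - 83/24) = -54 - 745/216 = -12409/216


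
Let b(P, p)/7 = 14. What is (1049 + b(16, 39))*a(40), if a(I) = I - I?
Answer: 0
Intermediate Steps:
b(P, p) = 98 (b(P, p) = 7*14 = 98)
a(I) = 0
(1049 + b(16, 39))*a(40) = (1049 + 98)*0 = 1147*0 = 0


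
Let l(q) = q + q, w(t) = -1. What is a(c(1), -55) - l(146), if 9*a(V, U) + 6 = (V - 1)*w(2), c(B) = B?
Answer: -878/3 ≈ -292.67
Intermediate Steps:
l(q) = 2*q
a(V, U) = -5/9 - V/9 (a(V, U) = -⅔ + ((V - 1)*(-1))/9 = -⅔ + ((-1 + V)*(-1))/9 = -⅔ + (1 - V)/9 = -⅔ + (⅑ - V/9) = -5/9 - V/9)
a(c(1), -55) - l(146) = (-5/9 - ⅑*1) - 2*146 = (-5/9 - ⅑) - 1*292 = -⅔ - 292 = -878/3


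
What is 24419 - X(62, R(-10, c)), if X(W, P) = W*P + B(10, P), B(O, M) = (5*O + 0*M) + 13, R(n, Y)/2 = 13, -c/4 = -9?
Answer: 22744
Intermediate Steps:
c = 36 (c = -4*(-9) = 36)
R(n, Y) = 26 (R(n, Y) = 2*13 = 26)
B(O, M) = 13 + 5*O (B(O, M) = (5*O + 0) + 13 = 5*O + 13 = 13 + 5*O)
X(W, P) = 63 + P*W (X(W, P) = W*P + (13 + 5*10) = P*W + (13 + 50) = P*W + 63 = 63 + P*W)
24419 - X(62, R(-10, c)) = 24419 - (63 + 26*62) = 24419 - (63 + 1612) = 24419 - 1*1675 = 24419 - 1675 = 22744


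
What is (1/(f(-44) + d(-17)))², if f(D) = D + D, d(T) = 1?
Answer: 1/7569 ≈ 0.00013212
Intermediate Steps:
f(D) = 2*D
(1/(f(-44) + d(-17)))² = (1/(2*(-44) + 1))² = (1/(-88 + 1))² = (1/(-87))² = (-1/87)² = 1/7569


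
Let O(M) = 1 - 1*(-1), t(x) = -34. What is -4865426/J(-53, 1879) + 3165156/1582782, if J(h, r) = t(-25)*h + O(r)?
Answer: -641266562809/237944894 ≈ -2695.0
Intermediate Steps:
O(M) = 2 (O(M) = 1 + 1 = 2)
J(h, r) = 2 - 34*h (J(h, r) = -34*h + 2 = 2 - 34*h)
-4865426/J(-53, 1879) + 3165156/1582782 = -4865426/(2 - 34*(-53)) + 3165156/1582782 = -4865426/(2 + 1802) + 3165156*(1/1582782) = -4865426/1804 + 527526/263797 = -4865426*1/1804 + 527526/263797 = -2432713/902 + 527526/263797 = -641266562809/237944894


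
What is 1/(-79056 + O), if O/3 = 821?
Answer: -1/76593 ≈ -1.3056e-5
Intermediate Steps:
O = 2463 (O = 3*821 = 2463)
1/(-79056 + O) = 1/(-79056 + 2463) = 1/(-76593) = -1/76593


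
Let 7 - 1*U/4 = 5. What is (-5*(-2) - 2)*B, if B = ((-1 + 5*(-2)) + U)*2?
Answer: -48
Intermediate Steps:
U = 8 (U = 28 - 4*5 = 28 - 20 = 8)
B = -6 (B = ((-1 + 5*(-2)) + 8)*2 = ((-1 - 10) + 8)*2 = (-11 + 8)*2 = -3*2 = -6)
(-5*(-2) - 2)*B = (-5*(-2) - 2)*(-6) = (10 - 2)*(-6) = 8*(-6) = -48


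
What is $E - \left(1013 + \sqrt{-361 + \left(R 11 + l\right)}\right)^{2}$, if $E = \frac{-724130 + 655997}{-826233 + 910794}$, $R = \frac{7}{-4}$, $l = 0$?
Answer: $- \frac{115655720829}{112748} - 39507 i \approx -1.0258 \cdot 10^{6} - 39507.0 i$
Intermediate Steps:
$R = - \frac{7}{4}$ ($R = 7 \left(- \frac{1}{4}\right) = - \frac{7}{4} \approx -1.75$)
$E = - \frac{22711}{28187}$ ($E = - \frac{68133}{84561} = \left(-68133\right) \frac{1}{84561} = - \frac{22711}{28187} \approx -0.80573$)
$E - \left(1013 + \sqrt{-361 + \left(R 11 + l\right)}\right)^{2} = - \frac{22711}{28187} - \left(1013 + \sqrt{-361 + \left(\left(- \frac{7}{4}\right) 11 + 0\right)}\right)^{2} = - \frac{22711}{28187} - \left(1013 + \sqrt{-361 + \left(- \frac{77}{4} + 0\right)}\right)^{2} = - \frac{22711}{28187} - \left(1013 + \sqrt{-361 - \frac{77}{4}}\right)^{2} = - \frac{22711}{28187} - \left(1013 + \sqrt{- \frac{1521}{4}}\right)^{2} = - \frac{22711}{28187} - \left(1013 + \frac{39 i}{2}\right)^{2}$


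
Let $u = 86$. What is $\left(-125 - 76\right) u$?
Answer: $-17286$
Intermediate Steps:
$\left(-125 - 76\right) u = \left(-125 - 76\right) 86 = \left(-201\right) 86 = -17286$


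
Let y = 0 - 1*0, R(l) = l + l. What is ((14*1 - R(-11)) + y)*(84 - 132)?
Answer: -1728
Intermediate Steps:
R(l) = 2*l
y = 0 (y = 0 + 0 = 0)
((14*1 - R(-11)) + y)*(84 - 132) = ((14*1 - 2*(-11)) + 0)*(84 - 132) = ((14 - 1*(-22)) + 0)*(-48) = ((14 + 22) + 0)*(-48) = (36 + 0)*(-48) = 36*(-48) = -1728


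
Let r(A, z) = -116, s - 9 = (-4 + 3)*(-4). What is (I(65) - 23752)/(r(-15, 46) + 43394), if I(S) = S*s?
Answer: -22907/43278 ≈ -0.52930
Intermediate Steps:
s = 13 (s = 9 + (-4 + 3)*(-4) = 9 - 1*(-4) = 9 + 4 = 13)
I(S) = 13*S (I(S) = S*13 = 13*S)
(I(65) - 23752)/(r(-15, 46) + 43394) = (13*65 - 23752)/(-116 + 43394) = (845 - 23752)/43278 = -22907*1/43278 = -22907/43278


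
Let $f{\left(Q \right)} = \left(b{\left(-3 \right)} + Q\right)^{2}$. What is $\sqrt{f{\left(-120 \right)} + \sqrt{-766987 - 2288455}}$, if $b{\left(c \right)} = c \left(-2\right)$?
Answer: $\sqrt{12996 + i \sqrt{3055442}} \approx 114.26 + 7.6494 i$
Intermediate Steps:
$b{\left(c \right)} = - 2 c$
$f{\left(Q \right)} = \left(6 + Q\right)^{2}$ ($f{\left(Q \right)} = \left(\left(-2\right) \left(-3\right) + Q\right)^{2} = \left(6 + Q\right)^{2}$)
$\sqrt{f{\left(-120 \right)} + \sqrt{-766987 - 2288455}} = \sqrt{\left(6 - 120\right)^{2} + \sqrt{-766987 - 2288455}} = \sqrt{\left(-114\right)^{2} + \sqrt{-3055442}} = \sqrt{12996 + i \sqrt{3055442}}$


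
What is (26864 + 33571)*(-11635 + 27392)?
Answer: 952274295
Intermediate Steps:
(26864 + 33571)*(-11635 + 27392) = 60435*15757 = 952274295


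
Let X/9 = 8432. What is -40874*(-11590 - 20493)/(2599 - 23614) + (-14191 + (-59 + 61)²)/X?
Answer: -11057425216789/177198480 ≈ -62401.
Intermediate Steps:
X = 75888 (X = 9*8432 = 75888)
-40874*(-11590 - 20493)/(2599 - 23614) + (-14191 + (-59 + 61)²)/X = -40874*(-11590 - 20493)/(2599 - 23614) + (-14191 + (-59 + 61)²)/75888 = -40874/((-21015/(-32083))) + (-14191 + 2²)*(1/75888) = -40874/((-21015*(-1/32083))) + (-14191 + 4)*(1/75888) = -40874/21015/32083 - 14187*1/75888 = -40874*32083/21015 - 4729/25296 = -1311360542/21015 - 4729/25296 = -11057425216789/177198480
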